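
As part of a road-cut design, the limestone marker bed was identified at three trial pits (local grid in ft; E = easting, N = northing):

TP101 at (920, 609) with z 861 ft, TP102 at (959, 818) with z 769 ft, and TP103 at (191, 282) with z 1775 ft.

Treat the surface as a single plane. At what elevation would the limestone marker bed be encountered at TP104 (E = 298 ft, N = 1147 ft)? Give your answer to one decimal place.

1457.0 ft

Let the plane be z = a·E + b·N + c.
TP102−TP101: 39a + 209b = −92;  TP103−TP101: −729a − 327b = 914.
Solving gives a = −1.152814, b = −0.225073.
Then c = 861 − a·920 − b·609 = 2058.66.
At (298, 1147): z = −343.5 − 258.2 + 2058.66 = 1457.0 ft.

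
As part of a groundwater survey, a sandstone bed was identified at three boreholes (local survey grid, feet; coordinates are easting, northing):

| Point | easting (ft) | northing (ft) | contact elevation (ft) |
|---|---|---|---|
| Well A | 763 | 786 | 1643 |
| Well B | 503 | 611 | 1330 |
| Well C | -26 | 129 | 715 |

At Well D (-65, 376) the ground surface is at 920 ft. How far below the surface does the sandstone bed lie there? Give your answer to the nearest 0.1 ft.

Let the plane be z = a·easting + b·northing + c.
Well B−Well A: −260a − 175b = −313;  Well C−Well A: −789a − 657b = −928.
Solving gives a = 1.32054, b = −0.17337.
Then c = 1643 − a·763 − b·786 = 771.70.
At (-65, 376): z_contact = −85.83 − 65.19 + 771.70 = 620.68 ft.
Depth below ground = 920 − 620.68 = 299.3 ft.

299.3 ft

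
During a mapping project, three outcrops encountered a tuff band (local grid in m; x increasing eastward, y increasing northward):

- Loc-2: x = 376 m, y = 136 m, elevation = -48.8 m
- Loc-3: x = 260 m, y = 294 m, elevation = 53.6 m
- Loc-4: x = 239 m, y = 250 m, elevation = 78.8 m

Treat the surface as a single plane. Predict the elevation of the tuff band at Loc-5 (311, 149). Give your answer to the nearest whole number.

16 m

Two edge vectors: Loc-2→Loc-3 = (-116, 158, 102.4), Loc-2→Loc-4 = (-137, 114, 127.6).
Normal n = (Loc-2→Loc-3) × (Loc-2→Loc-4) = (8487.2, 772.8, 8422).
So ∂z/∂x = −n_x/n_z = −1.00774 and ∂z/∂y = −n_y/n_z = −0.09176.
Intercept c from Loc-2: -48.8 + 378.91 + 12.48 = 342.59.
At (311, 149): z = −313.4 − 13.7 + 342.59 = 15.5 m.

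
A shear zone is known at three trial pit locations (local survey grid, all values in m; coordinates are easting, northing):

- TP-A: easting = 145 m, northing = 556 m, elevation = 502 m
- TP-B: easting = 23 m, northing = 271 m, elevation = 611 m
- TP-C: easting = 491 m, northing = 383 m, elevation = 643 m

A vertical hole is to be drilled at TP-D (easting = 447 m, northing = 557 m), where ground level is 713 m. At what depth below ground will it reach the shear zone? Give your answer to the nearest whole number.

158 m

Two edge vectors: TP-A→TP-B = (-122, -285, 109), TP-A→TP-C = (346, -173, 141).
Normal n = (TP-A→TP-B) × (TP-A→TP-C) = (-21328, 54916, 119716).
So ∂z/∂easting = −n_x/n_z = 0.17815 and ∂z/∂northing = −n_y/n_z = −0.45872.
Intercept c from TP-A: 502 − 25.83 + 255.05 = 731.22.
At (447, 557): z_contact = 79.6 − 255.5 + 731.22 = 555.3 m.
Depth below ground = 713 − 555.3 = 158 m.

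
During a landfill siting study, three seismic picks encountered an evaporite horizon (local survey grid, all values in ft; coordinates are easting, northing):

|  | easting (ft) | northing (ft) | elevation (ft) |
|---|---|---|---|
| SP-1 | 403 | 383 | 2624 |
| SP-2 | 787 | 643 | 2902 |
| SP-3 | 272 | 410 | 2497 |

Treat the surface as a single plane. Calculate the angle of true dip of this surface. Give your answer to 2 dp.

43.64°

Two edge vectors: SP-1→SP-2 = (384, 260, 278), SP-1→SP-3 = (-131, 27, -127).
Normal n = (SP-1→SP-2) × (SP-1→SP-3) = (-40526, 12350, 44428).
So ∂z/∂easting = −n_x/n_z = 0.91217 and ∂z/∂northing = −n_y/n_z = −0.27798.
Gradient magnitude |∇z| = √(a² + b²) = √(0.83206 + 0.07727) = 0.95359.
True dip = arctan(0.95359) = 43.64°, dipping toward WNW (azimuth ≈ 287°).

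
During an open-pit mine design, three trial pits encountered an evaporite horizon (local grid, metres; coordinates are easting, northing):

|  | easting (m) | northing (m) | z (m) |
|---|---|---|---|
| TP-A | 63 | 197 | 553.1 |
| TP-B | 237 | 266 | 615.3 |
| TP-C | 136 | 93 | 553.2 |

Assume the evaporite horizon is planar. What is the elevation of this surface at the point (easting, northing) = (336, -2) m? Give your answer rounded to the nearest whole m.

Two edge vectors: TP-A→TP-B = (174, 69, 62.2), TP-A→TP-C = (73, -104, 0.1).
Normal n = (TP-A→TP-B) × (TP-A→TP-C) = (6475.7, 4523.2, -23133).
So ∂z/∂easting = −n_x/n_z = 0.27993 and ∂z/∂northing = −n_y/n_z = 0.19553.
Intercept c from TP-A: 553.1 − 17.64 − 38.52 = 496.94.
At (336, -2): z = 94.1 − 0.4 + 496.94 = 590.6 m.

591 m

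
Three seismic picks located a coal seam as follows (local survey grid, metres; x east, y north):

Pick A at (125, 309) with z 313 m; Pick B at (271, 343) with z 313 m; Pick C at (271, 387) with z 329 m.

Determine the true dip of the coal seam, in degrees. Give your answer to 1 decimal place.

20.5°

Let the plane be z = a·x + b·y + c.
Pick B−Pick A: 146a + 34b = 0;  Pick C−Pick A: 146a + 78b = 16.
Solving gives a = −0.08468, b = 0.36364.
Gradient magnitude |∇z| = √(a² + b²) = √(0.00717 + 0.13223) = 0.37337.
True dip = arctan(0.37337) = 20.5°, dipping toward SSE (azimuth ≈ 167°).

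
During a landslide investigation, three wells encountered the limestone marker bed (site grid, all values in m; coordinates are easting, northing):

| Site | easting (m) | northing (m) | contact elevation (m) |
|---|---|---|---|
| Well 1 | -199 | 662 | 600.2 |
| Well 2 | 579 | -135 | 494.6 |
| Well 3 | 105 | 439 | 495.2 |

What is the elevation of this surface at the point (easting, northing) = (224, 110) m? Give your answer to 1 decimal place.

628.3 m

Two edge vectors: Well 1→Well 2 = (778, -797, -105.6), Well 1→Well 3 = (304, -223, -105).
Normal n = (Well 1→Well 2) × (Well 1→Well 3) = (60136.2, 49587.6, 68794).
So ∂z/∂easting = −n_x/n_z = −0.87415 and ∂z/∂northing = −n_y/n_z = −0.72081.
Intercept c from Well 1: 600.2 − 173.96 + 477.18 = 903.42.
At (224, 110): z = −195.8 − 79.3 + 903.42 = 628.3 m.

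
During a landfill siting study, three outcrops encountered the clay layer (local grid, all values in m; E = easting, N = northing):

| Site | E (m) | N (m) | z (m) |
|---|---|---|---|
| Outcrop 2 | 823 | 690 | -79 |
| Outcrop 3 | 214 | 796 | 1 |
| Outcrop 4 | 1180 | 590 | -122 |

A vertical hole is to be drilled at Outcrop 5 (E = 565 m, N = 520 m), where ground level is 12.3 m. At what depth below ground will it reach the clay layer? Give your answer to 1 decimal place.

35.3 m

Two edge vectors: Outcrop 2→Outcrop 3 = (-609, 106, 80), Outcrop 2→Outcrop 4 = (357, -100, -43).
Normal n = (Outcrop 2→Outcrop 3) × (Outcrop 2→Outcrop 4) = (3442, 2373, 23058).
So ∂z/∂E = −n_x/n_z = −0.149276 and ∂z/∂N = −n_y/n_z = −0.102914.
Intercept c from Outcrop 2: -79 + 122.85 + 71.01 = 114.86.
At (565, 520): z_contact = −84.34 − 53.52 + 114.86 = -22.99 m.
Depth below ground = 12.3 − (-22.99) = 35.3 m.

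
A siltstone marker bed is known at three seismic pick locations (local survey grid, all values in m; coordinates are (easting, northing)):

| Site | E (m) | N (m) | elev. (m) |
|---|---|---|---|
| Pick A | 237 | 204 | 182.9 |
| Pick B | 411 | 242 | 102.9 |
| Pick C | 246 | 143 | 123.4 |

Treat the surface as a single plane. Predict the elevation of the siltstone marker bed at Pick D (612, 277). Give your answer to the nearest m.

Let the plane be z = a·E + b·N + c.
Pick B−Pick A: 174a + 38b = −80;  Pick C−Pick A: 9a − 61b = −59.5.
Solving gives a = −0.65179, b = 0.87924.
Then c = 182.9 − a·237 − b·204 = 158.01.
At (612, 277): z = −398.9 + 243.6 + 158.01 = 2.7 m.

3 m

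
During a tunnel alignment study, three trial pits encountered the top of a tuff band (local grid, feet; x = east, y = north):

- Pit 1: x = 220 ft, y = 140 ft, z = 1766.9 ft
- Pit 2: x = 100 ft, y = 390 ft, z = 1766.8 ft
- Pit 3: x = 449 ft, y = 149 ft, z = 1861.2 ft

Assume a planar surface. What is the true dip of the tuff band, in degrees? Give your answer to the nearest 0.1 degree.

Let the plane be z = a·x + b·y + c.
Pit 2−Pit 1: −120a + 250b = −0.1;  Pit 3−Pit 1: 229a + 9b = 94.3.
Solving gives a = 0.40418, b = 0.19361.
Gradient magnitude |∇z| = √(a² + b²) = √(0.16336 + 0.03748) = 0.44816.
True dip = arctan(0.44816) = 24.1°, dipping toward WSW (azimuth ≈ 244°).

24.1°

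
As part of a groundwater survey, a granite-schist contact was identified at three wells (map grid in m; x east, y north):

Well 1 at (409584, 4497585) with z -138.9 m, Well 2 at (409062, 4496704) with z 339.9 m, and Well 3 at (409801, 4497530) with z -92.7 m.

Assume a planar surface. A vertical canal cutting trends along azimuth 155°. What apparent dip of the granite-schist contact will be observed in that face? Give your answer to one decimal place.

Let the plane be z = a·x + b·y + c.
Well 2−Well 1: −522a − 881b = 478.8;  Well 3−Well 1: 217a − 55b = 46.2.
Solving gives a = 0.06534, b = −0.58219.
Unit vector along 155° is (sin 155°, cos 155°) = (0.4226, -0.9063).
Slope in that direction = a·(0.4226) + b·(-0.9063) = 0.55526.
Apparent dip = arctan|0.55526| = 29.0° (true dip is 30.4°, so apparent ≤ true as expected).

29.0°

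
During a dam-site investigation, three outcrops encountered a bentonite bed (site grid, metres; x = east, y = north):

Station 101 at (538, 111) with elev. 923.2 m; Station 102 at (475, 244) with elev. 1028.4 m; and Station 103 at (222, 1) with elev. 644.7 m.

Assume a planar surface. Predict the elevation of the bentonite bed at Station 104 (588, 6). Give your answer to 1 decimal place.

840.3 m

Two edge vectors: Station 101→Station 102 = (-63, 133, 105.2), Station 101→Station 103 = (-316, -110, -278.5).
Normal n = (Station 101→Station 102) × (Station 101→Station 103) = (-25468.5, -50788.7, 48958).
So ∂z/∂x = −n_x/n_z = 0.52021 and ∂z/∂y = −n_y/n_z = 1.03739.
Intercept c from Station 101: 923.2 − 279.87 − 115.15 = 528.18.
At (588, 6): z = 305.9 + 6.2 + 528.18 = 840.3 m.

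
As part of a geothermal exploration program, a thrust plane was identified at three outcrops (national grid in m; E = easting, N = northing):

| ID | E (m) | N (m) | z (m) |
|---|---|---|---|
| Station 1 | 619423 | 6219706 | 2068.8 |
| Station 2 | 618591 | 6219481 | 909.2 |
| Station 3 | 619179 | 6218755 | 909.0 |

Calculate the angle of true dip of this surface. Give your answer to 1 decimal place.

55.8°

Let the plane be z = a·E + b·N + c.
Station 2−Station 1: −832a − 225b = −1159.6;  Station 3−Station 1: −244a − 951b = −1159.8.
Solving gives a = 1.14327, b = 0.92623.
Gradient magnitude |∇z| = √(a² + b²) = √(1.30706 + 0.85790) = 1.47138.
True dip = arctan(1.47138) = 55.8°, dipping toward SW (azimuth ≈ 231°).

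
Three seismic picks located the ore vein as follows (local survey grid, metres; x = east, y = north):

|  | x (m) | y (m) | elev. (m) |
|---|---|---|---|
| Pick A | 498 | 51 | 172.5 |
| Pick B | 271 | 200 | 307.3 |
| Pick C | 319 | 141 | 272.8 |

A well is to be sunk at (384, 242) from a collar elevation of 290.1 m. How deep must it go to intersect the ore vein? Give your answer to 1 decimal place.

Two edge vectors: Pick A→Pick B = (-227, 149, 134.8), Pick A→Pick C = (-179, 90, 100.3).
Normal n = (Pick A→Pick B) × (Pick A→Pick C) = (2812.7, -1361.1, 6241).
So ∂z/∂x = −n_x/n_z = −0.45068 and ∂z/∂y = −n_y/n_z = 0.21809.
Intercept c from Pick A: 172.5 + 224.44 − 11.12 = 385.82.
At (384, 242): z_contact = −173.06 + 52.78 + 385.82 = 265.53 m.
Depth below ground = 290.1 − 265.53 = 24.6 m.

24.6 m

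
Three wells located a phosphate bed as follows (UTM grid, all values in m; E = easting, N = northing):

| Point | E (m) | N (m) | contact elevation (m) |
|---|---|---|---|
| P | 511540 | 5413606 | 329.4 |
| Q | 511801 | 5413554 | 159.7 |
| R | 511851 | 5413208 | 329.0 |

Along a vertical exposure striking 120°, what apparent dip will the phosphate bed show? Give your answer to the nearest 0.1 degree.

Let the plane be z = a·E + b·N + c.
Q−P: 261a − 52b = −169.7;  R−P: 311a − 398b = −0.4.
Solving gives a = −0.76984, b = −0.60056.
Unit vector along 120° is (sin 120°, cos 120°) = (0.8660, -0.5000).
Slope in that direction = a·(0.8660) + b·(-0.5000) = −0.36643.
Apparent dip = arctan|0.36643| = 20.1° (true dip is 44.3°, so apparent ≤ true as expected).

20.1°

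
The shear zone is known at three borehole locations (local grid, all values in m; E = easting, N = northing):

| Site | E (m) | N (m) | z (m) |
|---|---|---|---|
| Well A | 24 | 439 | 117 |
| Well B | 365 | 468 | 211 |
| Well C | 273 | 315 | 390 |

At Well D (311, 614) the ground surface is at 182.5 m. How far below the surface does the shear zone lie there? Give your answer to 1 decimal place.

Two edge vectors: Well A→Well B = (341, 29, 94), Well A→Well C = (249, -124, 273).
Normal n = (Well A→Well B) × (Well A→Well C) = (19573, -69687, -49505).
So ∂z/∂E = −n_x/n_z = 0.39537 and ∂z/∂N = −n_y/n_z = −1.40768.
Intercept c from Well A: 117 − 9.49 + 617.97 = 725.48.
At (311, 614): z_contact = 122.96 − 864.31 + 725.48 = -15.87 m.
Depth below ground = 182.5 − (-15.87) = 198.4 m.

198.4 m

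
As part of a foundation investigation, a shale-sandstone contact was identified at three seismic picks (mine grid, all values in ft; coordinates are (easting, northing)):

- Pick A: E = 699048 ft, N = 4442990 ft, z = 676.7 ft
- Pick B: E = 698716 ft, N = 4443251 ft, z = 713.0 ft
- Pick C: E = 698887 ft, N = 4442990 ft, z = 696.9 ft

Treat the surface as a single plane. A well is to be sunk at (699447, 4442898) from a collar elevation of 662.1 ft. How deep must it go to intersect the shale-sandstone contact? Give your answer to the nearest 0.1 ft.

Two edge vectors: Pick A→Pick B = (-332, 261, 36.3), Pick A→Pick C = (-161, 0, 20.2).
Normal n = (Pick A→Pick B) × (Pick A→Pick C) = (5272.2, 862.1, 42021).
So ∂z/∂E = −n_x/n_z = −0.125465839 and ∂z/∂N = −n_y/n_z = −0.020515933.
Intercept c from Pick A: 676.7 + 87706.64 + 91152.08 = 179535.43.
At (699447, 4442898): z_contact = −87756.70 − 91150.20 + 179535.43 = 628.53 ft.
Depth below ground = 662.1 − 628.53 = 33.6 ft.

33.6 ft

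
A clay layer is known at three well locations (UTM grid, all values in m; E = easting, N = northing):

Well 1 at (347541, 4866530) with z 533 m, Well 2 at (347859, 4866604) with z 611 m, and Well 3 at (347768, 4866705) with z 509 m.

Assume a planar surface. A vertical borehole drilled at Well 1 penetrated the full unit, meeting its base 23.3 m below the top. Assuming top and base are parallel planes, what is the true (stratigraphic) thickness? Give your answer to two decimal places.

18.52 m

Let the plane be z = a·E + b·N + c.
Well 2−Well 1: 318a + 74b = 78;  Well 3−Well 1: 227a + 175b = −24.
Solving gives a = 0.39705, b = −0.65217.
|∇z| = √(a²+b²) = 0.76352, so dip δ = arctan(0.76352) = 37.36°.
True thickness = vertical thickness × cos δ = 23.3 × cos 37.36° = 18.52 m.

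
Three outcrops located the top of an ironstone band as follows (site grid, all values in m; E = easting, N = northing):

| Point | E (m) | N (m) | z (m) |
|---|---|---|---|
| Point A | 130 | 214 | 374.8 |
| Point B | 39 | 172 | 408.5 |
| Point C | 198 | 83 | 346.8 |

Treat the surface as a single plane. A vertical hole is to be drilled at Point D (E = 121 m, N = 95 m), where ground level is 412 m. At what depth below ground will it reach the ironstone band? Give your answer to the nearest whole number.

Two edge vectors: Point A→Point B = (-91, -42, 33.7), Point A→Point C = (68, -131, -28).
Normal n = (Point A→Point B) × (Point A→Point C) = (5590.7, -256.4, 14777).
So ∂z/∂E = −n_x/n_z = −0.37834 and ∂z/∂N = −n_y/n_z = 0.01735.
Intercept c from Point A: 374.8 + 49.18 − 3.71 = 420.27.
At (121, 95): z_contact = −45.8 + 1.6 + 420.27 = 376.1 m.
Depth below ground = 412 − 376.1 = 36 m.

36 m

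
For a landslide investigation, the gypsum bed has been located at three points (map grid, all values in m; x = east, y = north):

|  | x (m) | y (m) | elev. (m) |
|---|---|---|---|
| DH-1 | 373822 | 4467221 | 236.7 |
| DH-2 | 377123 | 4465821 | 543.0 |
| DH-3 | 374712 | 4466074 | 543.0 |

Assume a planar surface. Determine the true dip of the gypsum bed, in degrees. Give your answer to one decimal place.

16.3°

Let the plane be z = a·x + b·y + c.
DH-2−DH-1: 3301a − 1400b = 306.3;  DH-3−DH-1: 890a − 1147b = 306.3.
Solving gives a = −0.03051, b = −0.29072.
Gradient magnitude |∇z| = √(a² + b²) = √(0.00093 + 0.08452) = 0.29231.
True dip = arctan(0.29231) = 16.3°, dipping toward N (azimuth ≈ 006°).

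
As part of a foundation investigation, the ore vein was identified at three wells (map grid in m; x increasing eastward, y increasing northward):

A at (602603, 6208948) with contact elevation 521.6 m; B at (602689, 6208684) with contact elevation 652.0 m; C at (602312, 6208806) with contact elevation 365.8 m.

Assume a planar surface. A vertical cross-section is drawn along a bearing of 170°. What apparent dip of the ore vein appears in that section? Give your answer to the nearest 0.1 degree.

21.2°

Two edge vectors: A→B = (86, -264, 130.4), A→C = (-291, -142, -155.8).
Normal n = (A→B) × (A→C) = (59648, -24547.6, -89036).
So ∂z/∂x = −n_x/n_z = 0.66993 and ∂z/∂y = −n_y/n_z = −0.27570.
Unit vector along 170° is (sin 170°, cos 170°) = (0.1736, -0.9848).
Slope in that direction = a·(0.1736) + b·(-0.9848) = 0.38785.
Apparent dip = arctan|0.38785| = 21.2° (true dip is 35.9°, so apparent ≤ true as expected).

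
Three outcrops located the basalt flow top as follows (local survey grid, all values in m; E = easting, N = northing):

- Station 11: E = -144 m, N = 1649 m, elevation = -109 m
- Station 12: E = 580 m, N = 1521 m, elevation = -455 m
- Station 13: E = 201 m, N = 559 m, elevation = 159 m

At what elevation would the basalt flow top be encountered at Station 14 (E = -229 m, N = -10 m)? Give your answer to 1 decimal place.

Two edge vectors: Station 11→Station 12 = (724, -128, -346), Station 11→Station 13 = (345, -1090, 268).
Normal n = (Station 11→Station 12) × (Station 11→Station 13) = (-411444, -313402, -745000).
So ∂z/∂E = −n_x/n_z = −0.552274 and ∂z/∂N = −n_y/n_z = −0.420674.
Intercept c from Station 11: -109 − 79.53 + 693.69 = 505.16.
At (-229, -10): z = 126.5 + 4.2 + 505.16 = 635.8 m.

635.8 m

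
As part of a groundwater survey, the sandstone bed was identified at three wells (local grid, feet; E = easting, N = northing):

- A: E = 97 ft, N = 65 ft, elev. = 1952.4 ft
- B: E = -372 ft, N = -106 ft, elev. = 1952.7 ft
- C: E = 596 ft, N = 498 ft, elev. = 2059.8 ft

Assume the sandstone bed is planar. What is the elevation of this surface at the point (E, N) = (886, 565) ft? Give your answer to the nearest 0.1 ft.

2043.0 ft

Two edge vectors: A→B = (-469, -171, 0.3), A→C = (499, 433, 107.4).
Normal n = (A→B) × (A→C) = (-18495.3, 50520.3, -117748).
So ∂z/∂E = −n_x/n_z = −0.15708 and ∂z/∂N = −n_y/n_z = 0.42905.
Intercept c from A: 1952.4 + 15.24 − 27.89 = 1939.75.
At (886, 565): z = −139.2 + 242.4 + 1939.75 = 2043.0 ft.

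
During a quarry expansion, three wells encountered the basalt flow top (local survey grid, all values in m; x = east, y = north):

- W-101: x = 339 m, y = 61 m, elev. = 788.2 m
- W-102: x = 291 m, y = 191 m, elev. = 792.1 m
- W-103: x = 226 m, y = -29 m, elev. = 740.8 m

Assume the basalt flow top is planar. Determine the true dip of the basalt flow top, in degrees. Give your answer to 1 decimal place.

Two edge vectors: W-101→W-102 = (-48, 130, 3.9), W-101→W-103 = (-113, -90, -47.4).
Normal n = (W-101→W-102) × (W-101→W-103) = (-5811, -2715.9, 19010).
So ∂z/∂x = −n_x/n_z = 0.30568 and ∂z/∂y = −n_y/n_z = 0.14287.
Gradient magnitude |∇z| = √(a² + b²) = √(0.09344 + 0.02041) = 0.33742.
True dip = arctan(0.33742) = 18.6°, dipping toward WSW (azimuth ≈ 245°).

18.6°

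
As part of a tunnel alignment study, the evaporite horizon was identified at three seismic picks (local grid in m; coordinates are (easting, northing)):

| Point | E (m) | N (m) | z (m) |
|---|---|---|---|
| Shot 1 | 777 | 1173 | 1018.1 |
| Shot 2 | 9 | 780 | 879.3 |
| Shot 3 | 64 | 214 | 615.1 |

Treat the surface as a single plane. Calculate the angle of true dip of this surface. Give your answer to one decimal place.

24.9°

Let the plane be z = a·E + b·N + c.
Shot 2−Shot 1: −768a − 393b = −138.8;  Shot 3−Shot 1: −713a − 959b = −403.
Solving gives a = −0.05538, b = 0.46140.
Gradient magnitude |∇z| = √(a² + b²) = √(0.00307 + 0.21289) = 0.46471.
True dip = arctan(0.46471) = 24.9°, dipping toward S (azimuth ≈ 173°).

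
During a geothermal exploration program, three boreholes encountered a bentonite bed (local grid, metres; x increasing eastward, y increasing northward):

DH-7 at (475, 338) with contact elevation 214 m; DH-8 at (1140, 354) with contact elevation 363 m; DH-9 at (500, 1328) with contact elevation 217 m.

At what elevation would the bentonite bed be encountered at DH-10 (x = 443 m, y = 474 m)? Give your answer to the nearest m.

206 m

Let the plane be z = a·x + b·y + c.
DH-8−DH-7: 665a + 16b = 149;  DH-9−DH-7: 25a + 990b = 3.
Solving gives a = 0.22412, b = −0.00263.
Then c = 214 − a·475 − b·338 = 108.43.
At (443, 474): z = 99.3 − 1.2 + 108.43 = 206.5 m.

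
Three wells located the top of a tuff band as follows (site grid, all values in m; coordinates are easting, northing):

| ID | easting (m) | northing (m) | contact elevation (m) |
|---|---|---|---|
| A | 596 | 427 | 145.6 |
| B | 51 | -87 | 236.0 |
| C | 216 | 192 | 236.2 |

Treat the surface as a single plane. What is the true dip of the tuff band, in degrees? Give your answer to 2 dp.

Let the plane be z = a·easting + b·northing + c.
B−A: −545a − 514b = 90.4;  C−A: −380a − 235b = 90.6.
Solving gives a = −0.37660, b = 0.22344.
Gradient magnitude |∇z| = √(a² + b²) = √(0.14183 + 0.04992) = 0.43789.
True dip = arctan(0.43789) = 23.65°, dipping toward ESE (azimuth ≈ 121°).

23.65°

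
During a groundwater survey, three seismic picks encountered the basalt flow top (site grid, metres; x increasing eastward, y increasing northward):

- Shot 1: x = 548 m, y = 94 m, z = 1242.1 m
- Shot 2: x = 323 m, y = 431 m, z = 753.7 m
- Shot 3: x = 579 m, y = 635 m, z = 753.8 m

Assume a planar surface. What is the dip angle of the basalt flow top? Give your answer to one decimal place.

50.4°

Two edge vectors: Shot 1→Shot 2 = (-225, 337, -488.4), Shot 1→Shot 3 = (31, 541, -488.3).
Normal n = (Shot 1→Shot 2) × (Shot 1→Shot 3) = (99667.3, -125007.9, -132172).
So ∂z/∂x = −n_x/n_z = 0.75407 and ∂z/∂y = −n_y/n_z = −0.94580.
Gradient magnitude |∇z| = √(a² + b²) = √(0.56863 + 0.89453) = 1.20961.
True dip = arctan(1.20961) = 50.4°, dipping toward NW (azimuth ≈ 321°).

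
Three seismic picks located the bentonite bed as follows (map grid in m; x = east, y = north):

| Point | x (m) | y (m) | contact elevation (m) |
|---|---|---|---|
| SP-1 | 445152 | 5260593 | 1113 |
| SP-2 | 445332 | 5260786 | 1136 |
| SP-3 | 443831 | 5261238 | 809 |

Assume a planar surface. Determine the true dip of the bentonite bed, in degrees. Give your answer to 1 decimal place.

Two edge vectors: SP-1→SP-2 = (180, 193, 23), SP-1→SP-3 = (-1321, 645, -304).
Normal n = (SP-1→SP-2) × (SP-1→SP-3) = (-73507, 24337, 371053).
So ∂z/∂x = −n_x/n_z = 0.19810 and ∂z/∂y = −n_y/n_z = −0.06559.
Gradient magnitude |∇z| = √(a² + b²) = √(0.03925 + 0.00430) = 0.20868.
True dip = arctan(0.20868) = 11.8°, dipping toward WNW (azimuth ≈ 288°).

11.8°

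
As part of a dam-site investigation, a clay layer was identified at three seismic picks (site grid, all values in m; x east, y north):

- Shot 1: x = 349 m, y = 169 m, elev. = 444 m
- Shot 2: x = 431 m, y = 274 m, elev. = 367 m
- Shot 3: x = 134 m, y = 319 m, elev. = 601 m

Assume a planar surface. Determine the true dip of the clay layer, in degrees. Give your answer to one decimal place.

39.0°

Let the plane be z = a·x + b·y + c.
Shot 2−Shot 1: 82a + 105b = −77;  Shot 3−Shot 1: −215a + 150b = 157.
Solving gives a = −0.80387, b = −0.10555.
Gradient magnitude |∇z| = √(a² + b²) = √(0.64621 + 0.01114) = 0.81077.
True dip = arctan(0.81077) = 39.0°, dipping toward E (azimuth ≈ 083°).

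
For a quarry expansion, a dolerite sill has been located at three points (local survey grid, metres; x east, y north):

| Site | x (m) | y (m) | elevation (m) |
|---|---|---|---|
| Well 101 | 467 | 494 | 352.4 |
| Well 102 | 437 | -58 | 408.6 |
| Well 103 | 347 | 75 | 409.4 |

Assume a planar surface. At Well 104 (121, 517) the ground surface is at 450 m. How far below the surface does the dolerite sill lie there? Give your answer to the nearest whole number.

49 m

Let the plane be z = a·x + b·y + c.
Well 102−Well 101: −30a − 552b = 56.2;  Well 103−Well 101: −120a − 419b = 57.
Solving gives a = −0.14750, b = −0.09380.
Then c = 352.4 − a·467 − b·494 = 467.62.
At (121, 517): z_contact = −17.8 − 48.5 + 467.62 = 401.3 m.
Depth below ground = 450 − 401.3 = 49 m.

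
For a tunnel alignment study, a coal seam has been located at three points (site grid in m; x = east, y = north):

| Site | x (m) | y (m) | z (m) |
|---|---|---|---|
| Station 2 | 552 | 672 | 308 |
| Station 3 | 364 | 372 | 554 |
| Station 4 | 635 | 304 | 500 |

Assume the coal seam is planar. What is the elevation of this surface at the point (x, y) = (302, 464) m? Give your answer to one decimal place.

Let the plane be z = a·x + b·y + c.
Station 3−Station 2: −188a − 300b = 246;  Station 4−Station 2: 83a − 368b = 192.
Solving gives a = −0.34999, b = −0.60068.
Then c = 308 − a·552 − b·672 = 904.85.
At (302, 464): z = −105.7 − 278.7 + 904.85 = 520.4 m.

520.4 m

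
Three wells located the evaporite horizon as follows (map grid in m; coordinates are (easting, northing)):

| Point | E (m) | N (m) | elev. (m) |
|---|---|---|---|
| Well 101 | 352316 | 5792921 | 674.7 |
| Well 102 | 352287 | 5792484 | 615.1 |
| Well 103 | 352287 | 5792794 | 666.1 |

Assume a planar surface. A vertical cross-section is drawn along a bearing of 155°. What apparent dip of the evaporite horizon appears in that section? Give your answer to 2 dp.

Two edge vectors: Well 101→Well 102 = (-29, -437, -59.6), Well 101→Well 103 = (-29, -127, -8.6).
Normal n = (Well 101→Well 102) × (Well 101→Well 103) = (-3811, 1479, -8990).
So ∂z/∂E = −n_x/n_z = −0.42392 and ∂z/∂N = −n_y/n_z = 0.16452.
Unit vector along 155° is (sin 155°, cos 155°) = (0.4226, -0.9063).
Slope in that direction = a·(0.4226) + b·(-0.9063) = −0.32826.
Apparent dip = arctan|0.32826| = 18.17° (true dip is 24.5°, so apparent ≤ true as expected).

18.17°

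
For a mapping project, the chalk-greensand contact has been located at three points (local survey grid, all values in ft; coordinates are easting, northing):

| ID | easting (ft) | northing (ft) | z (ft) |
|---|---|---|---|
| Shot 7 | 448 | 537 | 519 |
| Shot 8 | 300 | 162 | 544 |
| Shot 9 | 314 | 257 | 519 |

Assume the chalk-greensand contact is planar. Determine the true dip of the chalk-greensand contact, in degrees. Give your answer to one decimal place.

Let the plane be z = a·easting + b·northing + c.
Shot 8−Shot 7: −148a − 375b = 25;  Shot 9−Shot 7: −134a − 280b = 0.
Solving gives a = 0.79455, b = −0.38025.
Gradient magnitude |∇z| = √(a² + b²) = √(0.63131 + 0.14459) = 0.88085.
True dip = arctan(0.88085) = 41.4°, dipping toward WNW (azimuth ≈ 296°).

41.4°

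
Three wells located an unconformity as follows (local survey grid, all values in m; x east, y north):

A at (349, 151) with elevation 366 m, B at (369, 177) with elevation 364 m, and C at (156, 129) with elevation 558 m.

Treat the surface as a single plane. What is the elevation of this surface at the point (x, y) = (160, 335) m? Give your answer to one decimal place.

Two edge vectors: A→B = (20, 26, -2), A→C = (-193, -22, 192).
Normal n = (A→B) × (A→C) = (4948, -3454, 4578).
So ∂z/∂x = −n_x/n_z = −1.08082 and ∂z/∂y = −n_y/n_z = 0.75448.
Intercept c from A: 366 + 377.21 − 113.93 = 629.28.
At (160, 335): z = −172.9 + 252.8 + 629.28 = 709.1 m.

709.1 m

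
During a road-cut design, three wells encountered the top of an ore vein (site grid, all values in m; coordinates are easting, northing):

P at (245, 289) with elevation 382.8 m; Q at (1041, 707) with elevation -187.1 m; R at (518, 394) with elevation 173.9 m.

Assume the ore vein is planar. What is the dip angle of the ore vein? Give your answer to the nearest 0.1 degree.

44.0°

Two edge vectors: P→Q = (796, 418, -569.9), P→R = (273, 105, -208.9).
Normal n = (P→Q) × (P→R) = (-27480.7, 10701.7, -30534).
So ∂z/∂easting = −n_x/n_z = −0.90000 and ∂z/∂northing = −n_y/n_z = 0.35048.
Gradient magnitude |∇z| = √(a² + b²) = √(0.81001 + 0.12284) = 0.96584.
True dip = arctan(0.96584) = 44.0°, dipping toward ESE (azimuth ≈ 111°).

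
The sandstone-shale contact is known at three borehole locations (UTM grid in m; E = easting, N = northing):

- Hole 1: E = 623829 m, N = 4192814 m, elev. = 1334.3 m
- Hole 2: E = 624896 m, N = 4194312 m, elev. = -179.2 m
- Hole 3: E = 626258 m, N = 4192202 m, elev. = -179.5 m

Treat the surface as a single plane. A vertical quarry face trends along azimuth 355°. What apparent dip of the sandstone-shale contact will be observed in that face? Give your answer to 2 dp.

22.47°

Two edge vectors: Hole 1→Hole 2 = (1067, 1498, -1513.5), Hole 1→Hole 3 = (2429, -612, -1513.8).
Normal n = (Hole 1→Hole 2) × (Hole 1→Hole 3) = (-3193934.4, -2061066.9, -4291646).
So ∂z/∂E = −n_x/n_z = −0.74422 and ∂z/∂N = −n_y/n_z = −0.48025.
Unit vector along 355° is (sin 355°, cos 355°) = (-0.0872, 0.9962).
Slope in that direction = a·(-0.0872) + b·(0.9962) = −0.41356.
Apparent dip = arctan|0.41356| = 22.47° (true dip is 41.5°, so apparent ≤ true as expected).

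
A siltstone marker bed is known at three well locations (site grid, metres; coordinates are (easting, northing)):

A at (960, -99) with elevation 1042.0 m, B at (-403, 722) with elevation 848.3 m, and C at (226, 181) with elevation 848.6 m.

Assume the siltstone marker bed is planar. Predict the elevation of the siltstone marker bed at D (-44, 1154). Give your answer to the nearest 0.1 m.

Let the plane be z = a·E + b·N + c.
B−A: −1363a + 821b = −193.7;  C−A: −734a + 280b = −193.4.
Solving gives a = 0.473112, b = 0.549514.
Then c = 1042 − a·960 − b·-99 = 642.21.
At (-44, 1154): z = −20.8 + 634.1 + 642.21 = 1255.5 m.

1255.5 m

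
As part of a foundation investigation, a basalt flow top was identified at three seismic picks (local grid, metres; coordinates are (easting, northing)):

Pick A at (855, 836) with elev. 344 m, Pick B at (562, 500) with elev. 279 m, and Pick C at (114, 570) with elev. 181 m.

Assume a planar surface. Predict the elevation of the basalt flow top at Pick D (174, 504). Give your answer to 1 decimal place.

194.0 m

Two edge vectors: Pick A→Pick B = (-293, -336, -65), Pick A→Pick C = (-741, -266, -163).
Normal n = (Pick A→Pick B) × (Pick A→Pick C) = (37478, 406, -171038).
So ∂z/∂E = −n_x/n_z = 0.21912 and ∂z/∂N = −n_y/n_z = 0.00237.
Intercept c from Pick A: 344 − 187.35 − 1.98 = 154.67.
At (174, 504): z = 38.1 + 1.2 + 154.67 = 194.0 m.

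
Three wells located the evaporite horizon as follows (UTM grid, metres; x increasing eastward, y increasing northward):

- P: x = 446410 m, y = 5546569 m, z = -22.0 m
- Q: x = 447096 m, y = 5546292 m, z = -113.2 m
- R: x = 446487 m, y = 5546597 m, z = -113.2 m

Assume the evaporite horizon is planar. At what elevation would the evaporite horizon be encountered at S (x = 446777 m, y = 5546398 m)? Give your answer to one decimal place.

-39.5 m

Two edge vectors: P→Q = (686, -277, -91.2), P→R = (77, 28, -91.2).
Normal n = (P→Q) × (P→R) = (27816, 55540.8, 40537).
So ∂z/∂x = −n_x/n_z = −0.686187927 and ∂z/∂y = −n_y/n_z = −1.370126058.
Intercept c from P: -22 + 306321.15 + 7599498.72 = 7905797.87.
At (446777, 5546398): z = −306573.0 − 7599264.4 + 7905797.87 = -39.5 m.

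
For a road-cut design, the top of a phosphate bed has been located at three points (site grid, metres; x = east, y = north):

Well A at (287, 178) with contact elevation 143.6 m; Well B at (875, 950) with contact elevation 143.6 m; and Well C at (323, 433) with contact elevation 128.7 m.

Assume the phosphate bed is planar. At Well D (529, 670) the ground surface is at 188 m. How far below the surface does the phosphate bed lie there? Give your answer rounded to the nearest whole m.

Two edge vectors: Well A→Well B = (588, 772, 0), Well A→Well C = (36, 255, -14.9).
Normal n = (Well A→Well B) × (Well A→Well C) = (-11502.8, 8761.2, 122148).
So ∂z/∂x = −n_x/n_z = 0.09417 and ∂z/∂y = −n_y/n_z = −0.07173.
Intercept c from Well A: 143.6 − 27.03 + 12.77 = 129.34.
At (529, 670): z_contact = 49.8 − 48.1 + 129.34 = 131.1 m.
Depth below ground = 188 − 131.1 = 57 m.

57 m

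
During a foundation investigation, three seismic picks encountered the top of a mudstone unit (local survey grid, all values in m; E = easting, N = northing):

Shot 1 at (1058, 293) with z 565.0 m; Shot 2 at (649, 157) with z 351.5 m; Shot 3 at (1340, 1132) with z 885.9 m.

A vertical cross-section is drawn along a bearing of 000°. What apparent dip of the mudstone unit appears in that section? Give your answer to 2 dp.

13.12°

Two edge vectors: Shot 1→Shot 2 = (-409, -136, -213.5), Shot 1→Shot 3 = (282, 839, 320.9).
Normal n = (Shot 1→Shot 2) × (Shot 1→Shot 3) = (135484.1, 71041.1, -304799).
So ∂z/∂E = −n_x/n_z = 0.44450 and ∂z/∂N = −n_y/n_z = 0.23308.
Unit vector along 000° is (sin 0°, cos 0°) = (0.0000, 1.0000).
Slope in that direction = a·(0.0000) + b·(1.0000) = 0.23308.
Apparent dip = arctan|0.23308| = 13.12° (true dip is 26.7°, so apparent ≤ true as expected).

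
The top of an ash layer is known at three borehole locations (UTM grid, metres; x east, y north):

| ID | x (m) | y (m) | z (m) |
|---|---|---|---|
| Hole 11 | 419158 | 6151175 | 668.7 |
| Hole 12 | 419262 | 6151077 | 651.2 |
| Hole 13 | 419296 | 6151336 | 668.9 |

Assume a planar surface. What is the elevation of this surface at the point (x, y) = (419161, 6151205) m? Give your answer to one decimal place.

Two edge vectors: Hole 11→Hole 12 = (104, -98, -17.5), Hole 11→Hole 13 = (138, 161, 0.2).
Normal n = (Hole 11→Hole 12) × (Hole 11→Hole 13) = (2797.9, -2435.8, 30268).
So ∂z/∂x = −n_x/n_z = −0.092437558 and ∂z/∂y = −n_y/n_z = 0.080474428.
Intercept c from Hole 11: 668.7 + 38745.94 − 495012.29 = −455597.65.
At (419161, 6151205): z = −38746.2 + 495014.7 − 455597.65 = 670.8 m.

670.8 m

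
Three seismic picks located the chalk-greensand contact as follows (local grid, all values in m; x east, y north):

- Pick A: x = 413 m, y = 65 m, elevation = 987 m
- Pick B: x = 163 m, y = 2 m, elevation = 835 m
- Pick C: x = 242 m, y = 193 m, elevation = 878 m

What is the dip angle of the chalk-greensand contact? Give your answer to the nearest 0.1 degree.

Two edge vectors: Pick A→Pick B = (-250, -63, -152), Pick A→Pick C = (-171, 128, -109).
Normal n = (Pick A→Pick B) × (Pick A→Pick C) = (26323, -1258, -42773).
So ∂z/∂x = −n_x/n_z = 0.61541 and ∂z/∂y = −n_y/n_z = −0.02941.
Gradient magnitude |∇z| = √(a² + b²) = √(0.37873 + 0.00087) = 0.61611.
True dip = arctan(0.61611) = 31.6°, dipping toward W (azimuth ≈ 273°).

31.6°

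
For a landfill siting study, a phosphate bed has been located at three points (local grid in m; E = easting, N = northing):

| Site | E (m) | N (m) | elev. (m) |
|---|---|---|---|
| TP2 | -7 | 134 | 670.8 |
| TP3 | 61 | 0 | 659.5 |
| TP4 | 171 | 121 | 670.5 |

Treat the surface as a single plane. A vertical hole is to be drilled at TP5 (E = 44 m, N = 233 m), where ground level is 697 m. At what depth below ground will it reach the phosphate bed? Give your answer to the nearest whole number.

17 m

Let the plane be z = a·E + b·N + c.
TP3−TP2: 68a − 134b = −11.3;  TP4−TP2: 178a − 13b = −0.3.
Solving gives a = 0.00465, b = 0.08669.
Then c = 670.8 − a·-7 − b·134 = 659.22.
At (44, 233): z_contact = 0.2 + 20.2 + 659.22 = 679.6 m.
Depth below ground = 697 − 679.6 = 17 m.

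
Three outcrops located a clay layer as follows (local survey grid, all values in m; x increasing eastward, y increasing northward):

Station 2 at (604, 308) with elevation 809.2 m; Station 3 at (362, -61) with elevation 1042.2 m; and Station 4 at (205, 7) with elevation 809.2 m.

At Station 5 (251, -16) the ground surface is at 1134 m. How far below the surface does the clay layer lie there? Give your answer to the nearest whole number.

253 m

Let the plane be z = a·x + b·y + c.
Station 3−Station 2: −242a − 369b = 233;  Station 4−Station 2: −399a − 301b = 0.
Solving gives a = 0.94279, b = −1.24974.
Then c = 809.2 − a·604 − b·308 = 624.68.
At (251, -16): z_contact = 236.6 + 20.0 + 624.68 = 881.3 m.
Depth below ground = 1134 − 881.3 = 253 m.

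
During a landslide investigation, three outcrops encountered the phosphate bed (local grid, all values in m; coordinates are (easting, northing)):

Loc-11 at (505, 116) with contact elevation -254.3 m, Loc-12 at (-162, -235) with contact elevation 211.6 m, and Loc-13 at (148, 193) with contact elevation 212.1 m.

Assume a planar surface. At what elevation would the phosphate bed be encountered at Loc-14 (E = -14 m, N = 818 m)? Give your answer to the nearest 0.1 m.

907.2 m

Two edge vectors: Loc-11→Loc-12 = (-667, -351, 465.9), Loc-11→Loc-13 = (-357, 77, 466.4).
Normal n = (Loc-11→Loc-12) × (Loc-11→Loc-13) = (-199580.7, 144762.5, -176666).
So ∂z/∂E = −n_x/n_z = −1.12971 and ∂z/∂N = −n_y/n_z = 0.81941.
Intercept c from Loc-11: -254.3 + 570.50 − 95.05 = 221.15.
At (-14, 818): z = 15.8 + 670.3 + 221.15 = 907.2 m.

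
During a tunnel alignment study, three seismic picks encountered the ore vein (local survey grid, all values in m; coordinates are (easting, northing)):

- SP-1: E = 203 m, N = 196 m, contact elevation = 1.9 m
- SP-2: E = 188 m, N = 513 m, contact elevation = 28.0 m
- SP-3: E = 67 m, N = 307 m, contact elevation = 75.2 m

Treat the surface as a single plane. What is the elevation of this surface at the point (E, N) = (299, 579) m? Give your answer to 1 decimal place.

-22.6 m

Two edge vectors: SP-1→SP-2 = (-15, 317, 26.1), SP-1→SP-3 = (-136, 111, 73.3).
Normal n = (SP-1→SP-2) × (SP-1→SP-3) = (20339, -2450.1, 41447).
So ∂z/∂E = −n_x/n_z = −0.49072 and ∂z/∂N = −n_y/n_z = 0.05911.
Intercept c from SP-1: 1.9 + 99.62 − 11.59 = 89.93.
At (299, 579): z = −146.7 + 34.2 + 89.93 = -22.6 m.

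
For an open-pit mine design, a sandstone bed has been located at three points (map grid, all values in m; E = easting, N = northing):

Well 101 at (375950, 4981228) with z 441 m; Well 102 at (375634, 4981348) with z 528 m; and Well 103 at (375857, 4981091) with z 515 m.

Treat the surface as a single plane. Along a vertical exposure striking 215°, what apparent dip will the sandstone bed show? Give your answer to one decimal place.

24.2°

Two edge vectors: Well 101→Well 102 = (-316, 120, 87), Well 101→Well 103 = (-93, -137, 74).
Normal n = (Well 101→Well 102) × (Well 101→Well 103) = (20799, 15293, 54452).
So ∂z/∂E = −n_x/n_z = −0.38197 and ∂z/∂N = −n_y/n_z = −0.28085.
Unit vector along 215° is (sin 215°, cos 215°) = (-0.5736, -0.8192).
Slope in that direction = a·(-0.5736) + b·(-0.8192) = 0.44915.
Apparent dip = arctan|0.44915| = 24.2° (true dip is 25.4°, so apparent ≤ true as expected).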